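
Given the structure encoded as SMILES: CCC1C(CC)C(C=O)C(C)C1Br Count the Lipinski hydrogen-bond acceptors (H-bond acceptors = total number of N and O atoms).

1

N atoms: 0; O atoms: 1.
Lipinski HBA = 0 + 1 = 1.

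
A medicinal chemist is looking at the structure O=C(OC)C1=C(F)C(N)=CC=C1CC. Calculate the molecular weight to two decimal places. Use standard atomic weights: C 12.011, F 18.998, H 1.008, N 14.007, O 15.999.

First, the molecular formula is C10H12FNO2 (counting implicit H from valence).
  C: 10 × 12.011 = 120.110
  F: 1 × 18.998 = 18.998
  H: 12 × 1.008 = 12.096
  N: 1 × 14.007 = 14.007
  O: 2 × 15.999 = 31.998
Sum: 10×12.011 + 1×18.998 + 12×1.008 + 1×14.007 + 2×15.999 = 197.209 → 197.21 g/mol.

197.21 g/mol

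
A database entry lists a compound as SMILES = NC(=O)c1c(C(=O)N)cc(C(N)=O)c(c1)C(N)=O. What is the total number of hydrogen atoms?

Walk through each heavy atom and fill implicit hydrogens from standard valence (C 4, N 3, O 2, S 2, halogen 1); for lowercase aromatic atoms, an aromatic c carries 1 H when it has two neighbours and 0 H with three, and aromatic n carries 0 H:
  atom 1: N, bond orders sum to 1 (valence 3) → 2 H
  atom 2: C, bond orders sum to 4 (valence 4) → 0 H
  atom 3: O, bond orders sum to 2 (valence 2) → 0 H
  atom 4: aromatic c, 3 neighbours → 0 H
  atom 5: aromatic c, 3 neighbours → 0 H
  atom 6: C, bond orders sum to 4 (valence 4) → 0 H
  atom 7: O, bond orders sum to 2 (valence 2) → 0 H
  atom 8: N, bond orders sum to 1 (valence 3) → 2 H
  atom 9: aromatic c, 2 neighbours → 1 H
  atom 10: aromatic c, 3 neighbours → 0 H
  atom 11: C, bond orders sum to 4 (valence 4) → 0 H
  atom 12: N, bond orders sum to 1 (valence 3) → 2 H
  atom 13: O, bond orders sum to 2 (valence 2) → 0 H
  atom 14: aromatic c, 3 neighbours → 0 H
  atom 15: aromatic c, 2 neighbours → 1 H
  atom 16: C, bond orders sum to 4 (valence 4) → 0 H
  atom 17: N, bond orders sum to 1 (valence 3) → 2 H
  atom 18: O, bond orders sum to 2 (valence 2) → 0 H
Total hydrogens: 10.

10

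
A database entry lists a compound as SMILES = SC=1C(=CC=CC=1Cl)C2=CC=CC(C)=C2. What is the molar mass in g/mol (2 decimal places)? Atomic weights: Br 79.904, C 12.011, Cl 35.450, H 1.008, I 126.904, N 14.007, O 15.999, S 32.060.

234.74 g/mol

First, the molecular formula is C13H11ClS (counting implicit H from valence).
  C: 13 × 12.011 = 156.143
  Cl: 1 × 35.450 = 35.450
  H: 11 × 1.008 = 11.088
  S: 1 × 32.060 = 32.060
Sum: 13×12.011 + 1×35.450 + 11×1.008 + 1×32.060 = 234.741 → 234.74 g/mol.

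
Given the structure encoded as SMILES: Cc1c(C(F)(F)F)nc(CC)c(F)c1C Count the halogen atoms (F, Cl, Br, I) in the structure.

4

Halogen atoms appear at heavy-atom positions 5, 6, 7, 13 (4×F).
Halogen count: 4.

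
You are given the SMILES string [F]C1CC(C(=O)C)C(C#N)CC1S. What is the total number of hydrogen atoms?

12

Walk through each heavy atom and fill implicit hydrogens from standard valence (C 4, N 3, O 2, S 2, halogen 1):
  atom 1: F with explicit H count 0
  atom 2: C, bond orders sum to 3 (valence 4) → 1 H
  atom 3: C, bond orders sum to 2 (valence 4) → 2 H
  atom 4: C, bond orders sum to 3 (valence 4) → 1 H
  atom 5: C, bond orders sum to 4 (valence 4) → 0 H
  atom 6: O, bond orders sum to 2 (valence 2) → 0 H
  atom 7: C, bond orders sum to 1 (valence 4) → 3 H
  atom 8: C, bond orders sum to 3 (valence 4) → 1 H
  atom 9: C, bond orders sum to 4 (valence 4) → 0 H
  atom 10: N, bond orders sum to 3 (valence 3) → 0 H
  atom 11: C, bond orders sum to 2 (valence 4) → 2 H
  atom 12: C, bond orders sum to 3 (valence 4) → 1 H
  atom 13: S, bond orders sum to 1 (valence 2) → 1 H
Total hydrogens: 12.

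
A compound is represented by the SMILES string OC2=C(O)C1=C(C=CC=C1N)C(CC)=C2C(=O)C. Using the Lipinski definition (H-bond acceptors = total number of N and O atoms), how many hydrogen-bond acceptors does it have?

4

N atoms: 1; O atoms: 3.
Lipinski HBA = 1 + 3 = 4.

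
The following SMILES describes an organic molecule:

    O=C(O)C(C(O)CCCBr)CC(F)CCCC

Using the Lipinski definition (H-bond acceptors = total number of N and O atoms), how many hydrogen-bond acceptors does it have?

N atoms: 0; O atoms: 3.
Lipinski HBA = 0 + 3 = 3.

3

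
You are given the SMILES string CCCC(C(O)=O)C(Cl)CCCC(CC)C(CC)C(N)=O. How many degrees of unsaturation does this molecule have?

2

Degree of unsaturation = (number of rings) + (number of π bonds).
Ring closures in the SMILES: 0.
π bonds: 2 double bonds (each 1 DoU) → 2 DoU from unsaturation.
Total DoU = 0 + 2 = 2.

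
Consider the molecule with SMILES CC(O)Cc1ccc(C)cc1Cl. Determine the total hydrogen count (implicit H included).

13

Walk through each heavy atom and fill implicit hydrogens from standard valence (C 4, N 3, O 2, S 2, halogen 1); for lowercase aromatic atoms, an aromatic c carries 1 H when it has two neighbours and 0 H with three, and aromatic n carries 0 H:
  atom 1: C, bond orders sum to 1 (valence 4) → 3 H
  atom 2: C, bond orders sum to 3 (valence 4) → 1 H
  atom 3: O, bond orders sum to 1 (valence 2) → 1 H
  atom 4: C, bond orders sum to 2 (valence 4) → 2 H
  atom 5: aromatic c, 3 neighbours → 0 H
  atom 6: aromatic c, 2 neighbours → 1 H
  atom 7: aromatic c, 2 neighbours → 1 H
  atom 8: aromatic c, 3 neighbours → 0 H
  atom 9: C, bond orders sum to 1 (valence 4) → 3 H
  atom 10: aromatic c, 2 neighbours → 1 H
  atom 11: aromatic c, 3 neighbours → 0 H
  atom 12: Cl (halogen, monovalent) → 0 H
Total hydrogens: 13.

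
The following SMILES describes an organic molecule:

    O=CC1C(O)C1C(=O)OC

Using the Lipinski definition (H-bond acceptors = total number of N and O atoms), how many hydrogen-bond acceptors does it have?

N atoms: 0; O atoms: 4.
Lipinski HBA = 0 + 4 = 4.

4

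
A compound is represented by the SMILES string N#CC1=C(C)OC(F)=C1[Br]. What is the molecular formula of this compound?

C6H3BrFNO

Walk through each heavy atom and fill implicit hydrogens from standard valence (C 4, N 3, O 2, S 2, halogen 1):
  atom 1: N, bond orders sum to 3 (valence 3) → 0 H
  atom 2: C, bond orders sum to 4 (valence 4) → 0 H
  atom 3: C, bond orders sum to 4 (valence 4) → 0 H
  atom 4: C, bond orders sum to 4 (valence 4) → 0 H
  atom 5: C, bond orders sum to 1 (valence 4) → 3 H
  atom 6: O, bond orders sum to 2 (valence 2) → 0 H
  atom 7: C, bond orders sum to 4 (valence 4) → 0 H
  atom 8: F (halogen, monovalent) → 0 H
  atom 9: C, bond orders sum to 4 (valence 4) → 0 H
  atom 10: Br with explicit H count 0
Totals → C:6, H:3, Br:1, F:1, N:1, O:1.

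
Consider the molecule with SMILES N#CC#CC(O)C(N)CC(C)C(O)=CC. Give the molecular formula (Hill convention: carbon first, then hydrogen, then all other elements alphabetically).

C11H16N2O2

Walk through each heavy atom and fill implicit hydrogens from standard valence (C 4, N 3, O 2, S 2, halogen 1):
  atom 1: N, bond orders sum to 3 (valence 3) → 0 H
  atom 2: C, bond orders sum to 4 (valence 4) → 0 H
  atom 3: C, bond orders sum to 4 (valence 4) → 0 H
  atom 4: C, bond orders sum to 4 (valence 4) → 0 H
  atom 5: C, bond orders sum to 3 (valence 4) → 1 H
  atom 6: O, bond orders sum to 1 (valence 2) → 1 H
  atom 7: C, bond orders sum to 3 (valence 4) → 1 H
  atom 8: N, bond orders sum to 1 (valence 3) → 2 H
  atom 9: C, bond orders sum to 2 (valence 4) → 2 H
  atom 10: C, bond orders sum to 3 (valence 4) → 1 H
  atom 11: C, bond orders sum to 1 (valence 4) → 3 H
  atom 12: C, bond orders sum to 4 (valence 4) → 0 H
  atom 13: O, bond orders sum to 1 (valence 2) → 1 H
  atom 14: C, bond orders sum to 3 (valence 4) → 1 H
  atom 15: C, bond orders sum to 1 (valence 4) → 3 H
Totals → C:11, H:16, N:2, O:2.
In Hill order: C11H16N2O2.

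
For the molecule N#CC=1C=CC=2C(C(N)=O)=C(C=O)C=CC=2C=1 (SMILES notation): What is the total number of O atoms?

Scan the SMILES for O atoms (remember two-letter symbols like Cl and Br are single atoms).
Oxygen count: 2.

2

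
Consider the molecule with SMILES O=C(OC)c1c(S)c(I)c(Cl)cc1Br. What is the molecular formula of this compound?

C8H5BrClIO2S

Walk through each heavy atom and fill implicit hydrogens from standard valence (C 4, N 3, O 2, S 2, halogen 1); for lowercase aromatic atoms, an aromatic c carries 1 H when it has two neighbours and 0 H with three, and aromatic n carries 0 H:
  atom 1: O, bond orders sum to 2 (valence 2) → 0 H
  atom 2: C, bond orders sum to 4 (valence 4) → 0 H
  atom 3: O, bond orders sum to 2 (valence 2) → 0 H
  atom 4: C, bond orders sum to 1 (valence 4) → 3 H
  atom 5: aromatic c, 3 neighbours → 0 H
  atom 6: aromatic c, 3 neighbours → 0 H
  atom 7: S, bond orders sum to 1 (valence 2) → 1 H
  atom 8: aromatic c, 3 neighbours → 0 H
  atom 9: I (halogen, monovalent) → 0 H
  atom 10: aromatic c, 3 neighbours → 0 H
  atom 11: Cl (halogen, monovalent) → 0 H
  atom 12: aromatic c, 2 neighbours → 1 H
  atom 13: aromatic c, 3 neighbours → 0 H
  atom 14: Br (halogen, monovalent) → 0 H
Totals → C:8, H:5, Br:1, Cl:1, I:1, O:2, S:1.
In Hill order: C8H5BrClIO2S.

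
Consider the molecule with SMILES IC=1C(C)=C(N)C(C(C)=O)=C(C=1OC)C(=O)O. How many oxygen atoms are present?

Scan the SMILES for O atoms (remember two-letter symbols like Cl and Br are single atoms).
Oxygen count: 4.

4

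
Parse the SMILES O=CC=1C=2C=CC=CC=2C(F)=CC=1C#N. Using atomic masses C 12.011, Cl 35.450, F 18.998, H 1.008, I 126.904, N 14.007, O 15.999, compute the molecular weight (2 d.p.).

First, the molecular formula is C12H6FNO (counting implicit H from valence).
  C: 12 × 12.011 = 144.132
  F: 1 × 18.998 = 18.998
  H: 6 × 1.008 = 6.048
  N: 1 × 14.007 = 14.007
  O: 1 × 15.999 = 15.999
Sum: 12×12.011 + 1×18.998 + 6×1.008 + 1×14.007 + 1×15.999 = 199.184 → 199.18 g/mol.

199.18 g/mol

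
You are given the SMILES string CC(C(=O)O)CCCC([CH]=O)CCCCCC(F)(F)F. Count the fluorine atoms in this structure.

Scan the SMILES for F atoms (remember two-letter symbols like Cl and Br are single atoms).
Fluorine count: 3.

3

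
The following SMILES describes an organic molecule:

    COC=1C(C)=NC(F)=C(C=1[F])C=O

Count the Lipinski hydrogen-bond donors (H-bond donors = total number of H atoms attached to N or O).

Donors: find every N or O and count the H atoms it carries.
  atom 2 (O): bond orders sum to 2 → 0 H
  atom 6 (N): bond orders sum to 3 → 0 H
  atom 13 (O): bond orders sum to 2 → 0 H
Lipinski HBD = 0.

0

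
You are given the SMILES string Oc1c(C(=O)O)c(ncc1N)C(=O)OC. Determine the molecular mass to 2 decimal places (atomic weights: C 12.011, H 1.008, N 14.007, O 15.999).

212.16 g/mol

First, the molecular formula is C8H8N2O5 (counting implicit H from valence).
  C: 8 × 12.011 = 96.088
  H: 8 × 1.008 = 8.064
  N: 2 × 14.007 = 28.014
  O: 5 × 15.999 = 79.995
Sum: 8×12.011 + 8×1.008 + 2×14.007 + 5×15.999 = 212.161 → 212.16 g/mol.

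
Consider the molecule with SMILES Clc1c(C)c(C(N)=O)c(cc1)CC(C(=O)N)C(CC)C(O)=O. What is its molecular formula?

Walk through each heavy atom and fill implicit hydrogens from standard valence (C 4, N 3, O 2, S 2, halogen 1); for lowercase aromatic atoms, an aromatic c carries 1 H when it has two neighbours and 0 H with three, and aromatic n carries 0 H:
  atom 1: Cl (halogen, monovalent) → 0 H
  atom 2: aromatic c, 3 neighbours → 0 H
  atom 3: aromatic c, 3 neighbours → 0 H
  atom 4: C, bond orders sum to 1 (valence 4) → 3 H
  atom 5: aromatic c, 3 neighbours → 0 H
  atom 6: C, bond orders sum to 4 (valence 4) → 0 H
  atom 7: N, bond orders sum to 1 (valence 3) → 2 H
  atom 8: O, bond orders sum to 2 (valence 2) → 0 H
  atom 9: aromatic c, 3 neighbours → 0 H
  atom 10: aromatic c, 2 neighbours → 1 H
  atom 11: aromatic c, 2 neighbours → 1 H
  atom 12: C, bond orders sum to 2 (valence 4) → 2 H
  atom 13: C, bond orders sum to 3 (valence 4) → 1 H
  atom 14: C, bond orders sum to 4 (valence 4) → 0 H
  atom 15: O, bond orders sum to 2 (valence 2) → 0 H
  atom 16: N, bond orders sum to 1 (valence 3) → 2 H
  atom 17: C, bond orders sum to 3 (valence 4) → 1 H
  atom 18: C, bond orders sum to 2 (valence 4) → 2 H
  atom 19: C, bond orders sum to 1 (valence 4) → 3 H
  atom 20: C, bond orders sum to 4 (valence 4) → 0 H
  atom 21: O, bond orders sum to 1 (valence 2) → 1 H
  atom 22: O, bond orders sum to 2 (valence 2) → 0 H
Totals → C:15, H:19, Cl:1, N:2, O:4.

C15H19ClN2O4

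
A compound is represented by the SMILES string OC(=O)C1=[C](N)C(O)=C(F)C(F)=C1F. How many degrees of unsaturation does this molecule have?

Degree of unsaturation = (number of rings) + (number of π bonds).
Ring closures in the SMILES: 1.
π bonds: 4 double bonds (each 1 DoU) → 4 DoU from unsaturation.
Total DoU = 1 + 4 = 5.

5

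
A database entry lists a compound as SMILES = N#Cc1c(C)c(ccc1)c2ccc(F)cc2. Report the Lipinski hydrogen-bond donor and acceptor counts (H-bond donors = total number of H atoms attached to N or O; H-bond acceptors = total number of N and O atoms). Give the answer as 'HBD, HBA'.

Donors: find every N or O and count the H atoms it carries.
  atom 1 (N): bond orders sum to 3 → 0 H
Lipinski HBD = 0.
Acceptors: N atoms = 1, O atoms = 0 → HBA = 1.

0, 1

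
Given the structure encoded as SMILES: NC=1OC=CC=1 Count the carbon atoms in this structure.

Count every carbon token in the SMILES (each C, including those in ring-closure positions and inside branches).
Carbon count: 4.

4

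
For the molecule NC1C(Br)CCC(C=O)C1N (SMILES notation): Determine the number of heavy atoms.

11

Every atom symbol written in the SMILES (organic subset) is one heavy atom; implicit H are not written.
Heavy atoms by element → Br:1, C:7, N:2, O:1.
Total: 11.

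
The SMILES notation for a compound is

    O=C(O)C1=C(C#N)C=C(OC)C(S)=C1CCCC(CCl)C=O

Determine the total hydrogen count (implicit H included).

16

Walk through each heavy atom and fill implicit hydrogens from standard valence (C 4, N 3, O 2, S 2, halogen 1):
  atom 1: O, bond orders sum to 2 (valence 2) → 0 H
  atom 2: C, bond orders sum to 4 (valence 4) → 0 H
  atom 3: O, bond orders sum to 1 (valence 2) → 1 H
  atom 4: C, bond orders sum to 4 (valence 4) → 0 H
  atom 5: C, bond orders sum to 4 (valence 4) → 0 H
  atom 6: C, bond orders sum to 4 (valence 4) → 0 H
  atom 7: N, bond orders sum to 3 (valence 3) → 0 H
  atom 8: C, bond orders sum to 3 (valence 4) → 1 H
  atom 9: C, bond orders sum to 4 (valence 4) → 0 H
  atom 10: O, bond orders sum to 2 (valence 2) → 0 H
  atom 11: C, bond orders sum to 1 (valence 4) → 3 H
  atom 12: C, bond orders sum to 4 (valence 4) → 0 H
  atom 13: S, bond orders sum to 1 (valence 2) → 1 H
  atom 14: C, bond orders sum to 4 (valence 4) → 0 H
  atom 15: C, bond orders sum to 2 (valence 4) → 2 H
  atom 16: C, bond orders sum to 2 (valence 4) → 2 H
  atom 17: C, bond orders sum to 2 (valence 4) → 2 H
  atom 18: C, bond orders sum to 3 (valence 4) → 1 H
  atom 19: C, bond orders sum to 2 (valence 4) → 2 H
  atom 20: Cl (halogen, monovalent) → 0 H
  atom 21: C, bond orders sum to 3 (valence 4) → 1 H
  atom 22: O, bond orders sum to 2 (valence 2) → 0 H
Total hydrogens: 16.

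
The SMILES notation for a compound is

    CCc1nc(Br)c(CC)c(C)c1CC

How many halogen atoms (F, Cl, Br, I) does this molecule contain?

1

Halogen atoms appear at heavy-atom position 6 (1×Br).
Halogen count: 1.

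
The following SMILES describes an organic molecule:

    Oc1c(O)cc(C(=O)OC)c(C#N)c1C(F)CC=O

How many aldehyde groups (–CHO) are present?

The aldehyde motif appears at heavy-atom position 18 in the SMILES.
Other groups present: 1 ester, 2 hydroxyl, 1 nitrile.
Aldehyde count: 1.

1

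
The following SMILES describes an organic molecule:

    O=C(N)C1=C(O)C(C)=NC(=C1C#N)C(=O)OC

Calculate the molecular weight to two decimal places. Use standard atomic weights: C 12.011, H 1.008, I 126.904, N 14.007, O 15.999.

First, the molecular formula is C10H9N3O4 (counting implicit H from valence).
  C: 10 × 12.011 = 120.110
  H: 9 × 1.008 = 9.072
  N: 3 × 14.007 = 42.021
  O: 4 × 15.999 = 63.996
Sum: 10×12.011 + 9×1.008 + 3×14.007 + 4×15.999 = 235.199 → 235.20 g/mol.

235.20 g/mol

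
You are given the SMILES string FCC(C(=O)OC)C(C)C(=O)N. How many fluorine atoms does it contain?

1

Scan the SMILES for F atoms (remember two-letter symbols like Cl and Br are single atoms).
Fluorine count: 1.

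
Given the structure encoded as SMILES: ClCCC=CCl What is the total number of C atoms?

4

Count every carbon token in the SMILES (each C, including those in ring-closure positions and inside branches).
Carbon count: 4.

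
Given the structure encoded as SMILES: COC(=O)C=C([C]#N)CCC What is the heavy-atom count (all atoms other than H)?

Every atom symbol written in the SMILES (organic subset) is one heavy atom; implicit H are not written.
Heavy atoms by element → C:8, N:1, O:2.
Total: 11.

11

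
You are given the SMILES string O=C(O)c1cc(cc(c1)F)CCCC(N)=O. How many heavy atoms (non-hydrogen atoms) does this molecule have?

Every atom symbol written in the SMILES (organic subset) is one heavy atom; implicit H are not written.
Heavy atoms by element → C:11, F:1, N:1, O:3.
Total: 16.

16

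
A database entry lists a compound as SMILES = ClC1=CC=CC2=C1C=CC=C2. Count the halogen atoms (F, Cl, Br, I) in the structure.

1

Halogen atoms appear at heavy-atom position 1 (1×Cl).
Halogen count: 1.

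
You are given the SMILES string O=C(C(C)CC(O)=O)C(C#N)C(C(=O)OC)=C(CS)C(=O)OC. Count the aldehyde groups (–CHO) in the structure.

0

Scan the SMILES for the aldehyde motif — none present.
Groups that are present: 1 alkene, 1 carboxylic acid, 2 ester, 1 ketone, 1 nitrile, 1 thiol.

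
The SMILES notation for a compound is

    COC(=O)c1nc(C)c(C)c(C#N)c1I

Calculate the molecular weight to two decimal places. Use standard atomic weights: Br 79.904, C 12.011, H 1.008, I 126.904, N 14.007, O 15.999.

316.10 g/mol

First, the molecular formula is C10H9IN2O2 (counting implicit H from valence).
  C: 10 × 12.011 = 120.110
  H: 9 × 1.008 = 9.072
  I: 1 × 126.904 = 126.904
  N: 2 × 14.007 = 28.014
  O: 2 × 15.999 = 31.998
Sum: 10×12.011 + 9×1.008 + 1×126.904 + 2×14.007 + 2×15.999 = 316.098 → 316.10 g/mol.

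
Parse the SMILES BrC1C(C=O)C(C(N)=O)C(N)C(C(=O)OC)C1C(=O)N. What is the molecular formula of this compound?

C11H16BrN3O5

Walk through each heavy atom and fill implicit hydrogens from standard valence (C 4, N 3, O 2, S 2, halogen 1):
  atom 1: Br (halogen, monovalent) → 0 H
  atom 2: C, bond orders sum to 3 (valence 4) → 1 H
  atom 3: C, bond orders sum to 3 (valence 4) → 1 H
  atom 4: C, bond orders sum to 3 (valence 4) → 1 H
  atom 5: O, bond orders sum to 2 (valence 2) → 0 H
  atom 6: C, bond orders sum to 3 (valence 4) → 1 H
  atom 7: C, bond orders sum to 4 (valence 4) → 0 H
  atom 8: N, bond orders sum to 1 (valence 3) → 2 H
  atom 9: O, bond orders sum to 2 (valence 2) → 0 H
  atom 10: C, bond orders sum to 3 (valence 4) → 1 H
  atom 11: N, bond orders sum to 1 (valence 3) → 2 H
  atom 12: C, bond orders sum to 3 (valence 4) → 1 H
  atom 13: C, bond orders sum to 4 (valence 4) → 0 H
  atom 14: O, bond orders sum to 2 (valence 2) → 0 H
  atom 15: O, bond orders sum to 2 (valence 2) → 0 H
  atom 16: C, bond orders sum to 1 (valence 4) → 3 H
  atom 17: C, bond orders sum to 3 (valence 4) → 1 H
  atom 18: C, bond orders sum to 4 (valence 4) → 0 H
  atom 19: O, bond orders sum to 2 (valence 2) → 0 H
  atom 20: N, bond orders sum to 1 (valence 3) → 2 H
Totals → C:11, H:16, Br:1, N:3, O:5.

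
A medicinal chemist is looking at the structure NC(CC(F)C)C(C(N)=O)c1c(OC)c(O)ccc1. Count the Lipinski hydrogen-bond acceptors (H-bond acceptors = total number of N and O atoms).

N atoms: 2; O atoms: 3.
Lipinski HBA = 2 + 3 = 5.

5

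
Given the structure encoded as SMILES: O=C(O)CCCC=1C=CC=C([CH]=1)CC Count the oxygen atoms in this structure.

2

Scan the SMILES for O atoms (remember two-letter symbols like Cl and Br are single atoms).
Oxygen count: 2.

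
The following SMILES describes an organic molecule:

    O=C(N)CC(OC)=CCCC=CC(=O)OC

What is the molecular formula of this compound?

Walk through each heavy atom and fill implicit hydrogens from standard valence (C 4, N 3, O 2, S 2, halogen 1):
  atom 1: O, bond orders sum to 2 (valence 2) → 0 H
  atom 2: C, bond orders sum to 4 (valence 4) → 0 H
  atom 3: N, bond orders sum to 1 (valence 3) → 2 H
  atom 4: C, bond orders sum to 2 (valence 4) → 2 H
  atom 5: C, bond orders sum to 4 (valence 4) → 0 H
  atom 6: O, bond orders sum to 2 (valence 2) → 0 H
  atom 7: C, bond orders sum to 1 (valence 4) → 3 H
  atom 8: C, bond orders sum to 3 (valence 4) → 1 H
  atom 9: C, bond orders sum to 2 (valence 4) → 2 H
  atom 10: C, bond orders sum to 2 (valence 4) → 2 H
  atom 11: C, bond orders sum to 3 (valence 4) → 1 H
  atom 12: C, bond orders sum to 3 (valence 4) → 1 H
  atom 13: C, bond orders sum to 4 (valence 4) → 0 H
  atom 14: O, bond orders sum to 2 (valence 2) → 0 H
  atom 15: O, bond orders sum to 2 (valence 2) → 0 H
  atom 16: C, bond orders sum to 1 (valence 4) → 3 H
Totals → C:11, H:17, N:1, O:4.

C11H17NO4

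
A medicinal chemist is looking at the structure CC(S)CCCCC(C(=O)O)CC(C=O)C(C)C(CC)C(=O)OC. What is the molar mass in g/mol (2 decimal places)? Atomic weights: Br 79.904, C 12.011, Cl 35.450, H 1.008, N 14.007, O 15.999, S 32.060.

First, the molecular formula is C18H32O5S (counting implicit H from valence).
  C: 18 × 12.011 = 216.198
  H: 32 × 1.008 = 32.256
  O: 5 × 15.999 = 79.995
  S: 1 × 32.060 = 32.060
Sum: 18×12.011 + 32×1.008 + 5×15.999 + 1×32.060 = 360.509 → 360.51 g/mol.

360.51 g/mol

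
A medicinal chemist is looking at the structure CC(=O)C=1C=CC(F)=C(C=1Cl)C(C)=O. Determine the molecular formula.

C10H8ClFO2

Walk through each heavy atom and fill implicit hydrogens from standard valence (C 4, N 3, O 2, S 2, halogen 1):
  atom 1: C, bond orders sum to 1 (valence 4) → 3 H
  atom 2: C, bond orders sum to 4 (valence 4) → 0 H
  atom 3: O, bond orders sum to 2 (valence 2) → 0 H
  atom 4: C, bond orders sum to 4 (valence 4) → 0 H
  atom 5: C, bond orders sum to 3 (valence 4) → 1 H
  atom 6: C, bond orders sum to 3 (valence 4) → 1 H
  atom 7: C, bond orders sum to 4 (valence 4) → 0 H
  atom 8: F (halogen, monovalent) → 0 H
  atom 9: C, bond orders sum to 4 (valence 4) → 0 H
  atom 10: C, bond orders sum to 4 (valence 4) → 0 H
  atom 11: Cl (halogen, monovalent) → 0 H
  atom 12: C, bond orders sum to 4 (valence 4) → 0 H
  atom 13: C, bond orders sum to 1 (valence 4) → 3 H
  atom 14: O, bond orders sum to 2 (valence 2) → 0 H
Totals → C:10, H:8, Cl:1, F:1, O:2.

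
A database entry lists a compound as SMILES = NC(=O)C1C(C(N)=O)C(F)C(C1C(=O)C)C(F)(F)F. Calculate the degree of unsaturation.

4

Molecular formula: C10H12F4N2O3.
DoU = (2C + 2 + N − H − X) / 2, where X is the halogen count and O/S are ignored.
    = (2·10 + 2 + 2 − 12 − 4) / 2 = 8 / 2 = 4.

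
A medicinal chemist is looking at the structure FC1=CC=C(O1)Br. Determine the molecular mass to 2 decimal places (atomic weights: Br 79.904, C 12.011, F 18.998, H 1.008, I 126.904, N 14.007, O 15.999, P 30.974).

First, the molecular formula is C4H2BrFO (counting implicit H from valence).
  Br: 1 × 79.904 = 79.904
  C: 4 × 12.011 = 48.044
  F: 1 × 18.998 = 18.998
  H: 2 × 1.008 = 2.016
  O: 1 × 15.999 = 15.999
Sum: 1×79.904 + 4×12.011 + 1×18.998 + 2×1.008 + 1×15.999 = 164.961 → 164.96 g/mol.

164.96 g/mol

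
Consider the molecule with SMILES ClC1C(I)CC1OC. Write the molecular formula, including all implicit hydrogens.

C5H8ClIO

Walk through each heavy atom and fill implicit hydrogens from standard valence (C 4, N 3, O 2, S 2, halogen 1):
  atom 1: Cl (halogen, monovalent) → 0 H
  atom 2: C, bond orders sum to 3 (valence 4) → 1 H
  atom 3: C, bond orders sum to 3 (valence 4) → 1 H
  atom 4: I (halogen, monovalent) → 0 H
  atom 5: C, bond orders sum to 2 (valence 4) → 2 H
  atom 6: C, bond orders sum to 3 (valence 4) → 1 H
  atom 7: O, bond orders sum to 2 (valence 2) → 0 H
  atom 8: C, bond orders sum to 1 (valence 4) → 3 H
Totals → C:5, H:8, Cl:1, I:1, O:1.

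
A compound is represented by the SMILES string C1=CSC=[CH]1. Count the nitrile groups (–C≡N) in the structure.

0

Scan the SMILES for the nitrile motif — none present.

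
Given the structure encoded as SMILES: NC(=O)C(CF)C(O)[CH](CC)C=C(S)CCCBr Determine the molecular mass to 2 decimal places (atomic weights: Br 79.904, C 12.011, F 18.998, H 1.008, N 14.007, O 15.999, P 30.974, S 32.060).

First, the molecular formula is C12H21BrFNO2S (counting implicit H from valence).
  Br: 1 × 79.904 = 79.904
  C: 12 × 12.011 = 144.132
  F: 1 × 18.998 = 18.998
  H: 21 × 1.008 = 21.168
  N: 1 × 14.007 = 14.007
  O: 2 × 15.999 = 31.998
  S: 1 × 32.060 = 32.060
Sum: 1×79.904 + 12×12.011 + 1×18.998 + 21×1.008 + 1×14.007 + 2×15.999 + 1×32.060 = 342.267 → 342.27 g/mol.

342.27 g/mol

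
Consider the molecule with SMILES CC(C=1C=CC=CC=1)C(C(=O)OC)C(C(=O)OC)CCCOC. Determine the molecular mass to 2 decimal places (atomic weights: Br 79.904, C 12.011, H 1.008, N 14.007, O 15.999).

First, the molecular formula is C18H26O5 (counting implicit H from valence).
  C: 18 × 12.011 = 216.198
  H: 26 × 1.008 = 26.208
  O: 5 × 15.999 = 79.995
Sum: 18×12.011 + 26×1.008 + 5×15.999 = 322.401 → 322.40 g/mol.

322.40 g/mol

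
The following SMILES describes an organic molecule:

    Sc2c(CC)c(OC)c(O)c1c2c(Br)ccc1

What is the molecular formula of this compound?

C13H13BrO2S

Walk through each heavy atom and fill implicit hydrogens from standard valence (C 4, N 3, O 2, S 2, halogen 1); for lowercase aromatic atoms, an aromatic c carries 1 H when it has two neighbours and 0 H with three, and aromatic n carries 0 H:
  atom 1: S, bond orders sum to 1 (valence 2) → 1 H
  atom 2: aromatic c, 3 neighbours → 0 H
  atom 3: aromatic c, 3 neighbours → 0 H
  atom 4: C, bond orders sum to 2 (valence 4) → 2 H
  atom 5: C, bond orders sum to 1 (valence 4) → 3 H
  atom 6: aromatic c, 3 neighbours → 0 H
  atom 7: O, bond orders sum to 2 (valence 2) → 0 H
  atom 8: C, bond orders sum to 1 (valence 4) → 3 H
  atom 9: aromatic c, 3 neighbours → 0 H
  atom 10: O, bond orders sum to 1 (valence 2) → 1 H
  atom 11: aromatic c, 3 neighbours → 0 H
  atom 12: aromatic c, 3 neighbours → 0 H
  atom 13: aromatic c, 3 neighbours → 0 H
  atom 14: Br (halogen, monovalent) → 0 H
  atom 15: aromatic c, 2 neighbours → 1 H
  atom 16: aromatic c, 2 neighbours → 1 H
  atom 17: aromatic c, 2 neighbours → 1 H
Totals → C:13, H:13, Br:1, O:2, S:1.
In Hill order: C13H13BrO2S.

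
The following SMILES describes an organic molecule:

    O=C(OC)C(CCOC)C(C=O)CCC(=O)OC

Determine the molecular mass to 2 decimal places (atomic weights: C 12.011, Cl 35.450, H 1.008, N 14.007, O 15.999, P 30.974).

260.29 g/mol

First, the molecular formula is C12H20O6 (counting implicit H from valence).
  C: 12 × 12.011 = 144.132
  H: 20 × 1.008 = 20.160
  O: 6 × 15.999 = 95.994
Sum: 12×12.011 + 20×1.008 + 6×15.999 = 260.286 → 260.29 g/mol.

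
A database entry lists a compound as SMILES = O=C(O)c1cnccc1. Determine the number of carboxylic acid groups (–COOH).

1

The carboxylic acid motif appears at heavy-atom position 2 in the SMILES.
Carboxylic acid count: 1.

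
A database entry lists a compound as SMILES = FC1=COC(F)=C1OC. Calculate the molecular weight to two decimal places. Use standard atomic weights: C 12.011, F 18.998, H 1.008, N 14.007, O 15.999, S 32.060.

First, the molecular formula is C5H4F2O2 (counting implicit H from valence).
  C: 5 × 12.011 = 60.055
  F: 2 × 18.998 = 37.996
  H: 4 × 1.008 = 4.032
  O: 2 × 15.999 = 31.998
Sum: 5×12.011 + 2×18.998 + 4×1.008 + 2×15.999 = 134.081 → 134.08 g/mol.

134.08 g/mol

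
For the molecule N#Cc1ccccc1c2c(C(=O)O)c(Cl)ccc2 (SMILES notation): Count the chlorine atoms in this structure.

Scan the SMILES for Cl atoms (remember two-letter symbols like Cl and Br are single atoms).
Chlorine count: 1.

1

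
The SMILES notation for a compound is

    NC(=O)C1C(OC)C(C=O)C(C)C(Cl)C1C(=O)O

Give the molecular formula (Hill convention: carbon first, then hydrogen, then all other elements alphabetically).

C11H16ClNO5

Walk through each heavy atom and fill implicit hydrogens from standard valence (C 4, N 3, O 2, S 2, halogen 1):
  atom 1: N, bond orders sum to 1 (valence 3) → 2 H
  atom 2: C, bond orders sum to 4 (valence 4) → 0 H
  atom 3: O, bond orders sum to 2 (valence 2) → 0 H
  atom 4: C, bond orders sum to 3 (valence 4) → 1 H
  atom 5: C, bond orders sum to 3 (valence 4) → 1 H
  atom 6: O, bond orders sum to 2 (valence 2) → 0 H
  atom 7: C, bond orders sum to 1 (valence 4) → 3 H
  atom 8: C, bond orders sum to 3 (valence 4) → 1 H
  atom 9: C, bond orders sum to 3 (valence 4) → 1 H
  atom 10: O, bond orders sum to 2 (valence 2) → 0 H
  atom 11: C, bond orders sum to 3 (valence 4) → 1 H
  atom 12: C, bond orders sum to 1 (valence 4) → 3 H
  atom 13: C, bond orders sum to 3 (valence 4) → 1 H
  atom 14: Cl (halogen, monovalent) → 0 H
  atom 15: C, bond orders sum to 3 (valence 4) → 1 H
  atom 16: C, bond orders sum to 4 (valence 4) → 0 H
  atom 17: O, bond orders sum to 2 (valence 2) → 0 H
  atom 18: O, bond orders sum to 1 (valence 2) → 1 H
Totals → C:11, H:16, Cl:1, N:1, O:5.
In Hill order: C11H16ClNO5.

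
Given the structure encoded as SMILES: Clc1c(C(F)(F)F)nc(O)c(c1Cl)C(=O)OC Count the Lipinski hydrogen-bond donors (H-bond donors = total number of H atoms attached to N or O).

1

Donors: find every N or O and count the H atoms it carries.
  atom 8 (N): bond orders sum to 3 → 0 H
  atom 10 (O): bond orders sum to 1 → 1 H
  atom 15 (O): bond orders sum to 2 → 0 H
  atom 16 (O): bond orders sum to 2 → 0 H
Lipinski HBD = 1.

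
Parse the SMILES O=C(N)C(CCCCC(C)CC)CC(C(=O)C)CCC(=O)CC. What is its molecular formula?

Walk through each heavy atom and fill implicit hydrogens from standard valence (C 4, N 3, O 2, S 2, halogen 1):
  atom 1: O, bond orders sum to 2 (valence 2) → 0 H
  atom 2: C, bond orders sum to 4 (valence 4) → 0 H
  atom 3: N, bond orders sum to 1 (valence 3) → 2 H
  atom 4: C, bond orders sum to 3 (valence 4) → 1 H
  atom 5: C, bond orders sum to 2 (valence 4) → 2 H
  atom 6: C, bond orders sum to 2 (valence 4) → 2 H
  atom 7: C, bond orders sum to 2 (valence 4) → 2 H
  atom 8: C, bond orders sum to 2 (valence 4) → 2 H
  atom 9: C, bond orders sum to 3 (valence 4) → 1 H
  atom 10: C, bond orders sum to 1 (valence 4) → 3 H
  atom 11: C, bond orders sum to 2 (valence 4) → 2 H
  atom 12: C, bond orders sum to 1 (valence 4) → 3 H
  atom 13: C, bond orders sum to 2 (valence 4) → 2 H
  atom 14: C, bond orders sum to 3 (valence 4) → 1 H
  atom 15: C, bond orders sum to 4 (valence 4) → 0 H
  atom 16: O, bond orders sum to 2 (valence 2) → 0 H
  atom 17: C, bond orders sum to 1 (valence 4) → 3 H
  atom 18: C, bond orders sum to 2 (valence 4) → 2 H
  atom 19: C, bond orders sum to 2 (valence 4) → 2 H
  atom 20: C, bond orders sum to 4 (valence 4) → 0 H
  atom 21: O, bond orders sum to 2 (valence 2) → 0 H
  atom 22: C, bond orders sum to 2 (valence 4) → 2 H
  atom 23: C, bond orders sum to 1 (valence 4) → 3 H
Totals → C:19, H:35, N:1, O:3.

C19H35NO3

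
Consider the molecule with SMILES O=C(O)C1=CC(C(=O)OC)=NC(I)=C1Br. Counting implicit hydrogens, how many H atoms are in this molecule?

5

Walk through each heavy atom and fill implicit hydrogens from standard valence (C 4, N 3, O 2, S 2, halogen 1):
  atom 1: O, bond orders sum to 2 (valence 2) → 0 H
  atom 2: C, bond orders sum to 4 (valence 4) → 0 H
  atom 3: O, bond orders sum to 1 (valence 2) → 1 H
  atom 4: C, bond orders sum to 4 (valence 4) → 0 H
  atom 5: C, bond orders sum to 3 (valence 4) → 1 H
  atom 6: C, bond orders sum to 4 (valence 4) → 0 H
  atom 7: C, bond orders sum to 4 (valence 4) → 0 H
  atom 8: O, bond orders sum to 2 (valence 2) → 0 H
  atom 9: O, bond orders sum to 2 (valence 2) → 0 H
  atom 10: C, bond orders sum to 1 (valence 4) → 3 H
  atom 11: N, bond orders sum to 3 (valence 3) → 0 H
  atom 12: C, bond orders sum to 4 (valence 4) → 0 H
  atom 13: I (halogen, monovalent) → 0 H
  atom 14: C, bond orders sum to 4 (valence 4) → 0 H
  atom 15: Br (halogen, monovalent) → 0 H
Total hydrogens: 5.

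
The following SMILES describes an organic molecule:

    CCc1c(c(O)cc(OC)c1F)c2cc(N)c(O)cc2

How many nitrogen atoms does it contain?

1

Scan the SMILES for N atoms (remember two-letter symbols like Cl and Br are single atoms).
Nitrogen count: 1.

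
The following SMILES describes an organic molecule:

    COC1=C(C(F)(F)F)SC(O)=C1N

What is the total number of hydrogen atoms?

Walk through each heavy atom and fill implicit hydrogens from standard valence (C 4, N 3, O 2, S 2, halogen 1):
  atom 1: C, bond orders sum to 1 (valence 4) → 3 H
  atom 2: O, bond orders sum to 2 (valence 2) → 0 H
  atom 3: C, bond orders sum to 4 (valence 4) → 0 H
  atom 4: C, bond orders sum to 4 (valence 4) → 0 H
  atom 5: C, bond orders sum to 4 (valence 4) → 0 H
  atom 6: F (halogen, monovalent) → 0 H
  atom 7: F (halogen, monovalent) → 0 H
  atom 8: F (halogen, monovalent) → 0 H
  atom 9: S, bond orders sum to 2 (valence 2) → 0 H
  atom 10: C, bond orders sum to 4 (valence 4) → 0 H
  atom 11: O, bond orders sum to 1 (valence 2) → 1 H
  atom 12: C, bond orders sum to 4 (valence 4) → 0 H
  atom 13: N, bond orders sum to 1 (valence 3) → 2 H
Total hydrogens: 6.

6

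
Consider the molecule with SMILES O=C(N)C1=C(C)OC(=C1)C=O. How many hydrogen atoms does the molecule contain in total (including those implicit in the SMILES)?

Walk through each heavy atom and fill implicit hydrogens from standard valence (C 4, N 3, O 2, S 2, halogen 1):
  atom 1: O, bond orders sum to 2 (valence 2) → 0 H
  atom 2: C, bond orders sum to 4 (valence 4) → 0 H
  atom 3: N, bond orders sum to 1 (valence 3) → 2 H
  atom 4: C, bond orders sum to 4 (valence 4) → 0 H
  atom 5: C, bond orders sum to 4 (valence 4) → 0 H
  atom 6: C, bond orders sum to 1 (valence 4) → 3 H
  atom 7: O, bond orders sum to 2 (valence 2) → 0 H
  atom 8: C, bond orders sum to 4 (valence 4) → 0 H
  atom 9: C, bond orders sum to 3 (valence 4) → 1 H
  atom 10: C, bond orders sum to 3 (valence 4) → 1 H
  atom 11: O, bond orders sum to 2 (valence 2) → 0 H
Total hydrogens: 7.

7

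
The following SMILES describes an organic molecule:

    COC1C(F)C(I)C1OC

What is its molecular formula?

C6H10FIO2

Walk through each heavy atom and fill implicit hydrogens from standard valence (C 4, N 3, O 2, S 2, halogen 1):
  atom 1: C, bond orders sum to 1 (valence 4) → 3 H
  atom 2: O, bond orders sum to 2 (valence 2) → 0 H
  atom 3: C, bond orders sum to 3 (valence 4) → 1 H
  atom 4: C, bond orders sum to 3 (valence 4) → 1 H
  atom 5: F (halogen, monovalent) → 0 H
  atom 6: C, bond orders sum to 3 (valence 4) → 1 H
  atom 7: I (halogen, monovalent) → 0 H
  atom 8: C, bond orders sum to 3 (valence 4) → 1 H
  atom 9: O, bond orders sum to 2 (valence 2) → 0 H
  atom 10: C, bond orders sum to 1 (valence 4) → 3 H
Totals → C:6, H:10, F:1, I:1, O:2.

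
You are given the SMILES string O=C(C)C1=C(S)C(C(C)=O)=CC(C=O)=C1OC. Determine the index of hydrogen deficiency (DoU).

Degree of unsaturation = (number of rings) + (number of π bonds).
Ring closures in the SMILES: 1.
π bonds: 6 double bonds (each 1 DoU) → 6 DoU from unsaturation.
Total DoU = 1 + 6 = 7.

7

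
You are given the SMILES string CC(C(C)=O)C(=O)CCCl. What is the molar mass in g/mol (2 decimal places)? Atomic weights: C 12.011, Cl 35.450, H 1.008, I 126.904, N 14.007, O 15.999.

First, the molecular formula is C7H11ClO2 (counting implicit H from valence).
  C: 7 × 12.011 = 84.077
  Cl: 1 × 35.450 = 35.450
  H: 11 × 1.008 = 11.088
  O: 2 × 15.999 = 31.998
Sum: 7×12.011 + 1×35.450 + 11×1.008 + 2×15.999 = 162.613 → 162.61 g/mol.

162.61 g/mol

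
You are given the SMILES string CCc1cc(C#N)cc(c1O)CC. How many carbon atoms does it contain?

11

Count every carbon token in the SMILES (each C, including those in ring-closure positions and inside branches).
Carbon count: 11.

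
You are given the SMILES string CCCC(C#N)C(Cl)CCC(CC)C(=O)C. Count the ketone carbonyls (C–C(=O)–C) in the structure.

The ketone motif appears at heavy-atom position 14 in the SMILES.
Other groups present: 1 nitrile.
Ketone count: 1.

1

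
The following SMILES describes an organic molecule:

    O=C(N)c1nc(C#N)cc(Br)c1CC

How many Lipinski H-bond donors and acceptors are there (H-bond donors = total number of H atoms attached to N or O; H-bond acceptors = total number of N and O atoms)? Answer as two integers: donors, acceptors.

2, 4

Donors: find every N or O and count the H atoms it carries.
  atom 1 (O): bond orders sum to 2 → 0 H
  atom 3 (N): bond orders sum to 1 → 2 H
  atom 5 (N): bond orders sum to 3 → 0 H
  atom 8 (N): bond orders sum to 3 → 0 H
Lipinski HBD = 2.
Acceptors: N atoms = 3, O atoms = 1 → HBA = 4.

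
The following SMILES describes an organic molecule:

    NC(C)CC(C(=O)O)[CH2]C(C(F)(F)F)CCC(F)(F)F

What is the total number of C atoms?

11

Count every carbon token in the SMILES (each C, including those in ring-closure positions and inside branches).
Carbon count: 11.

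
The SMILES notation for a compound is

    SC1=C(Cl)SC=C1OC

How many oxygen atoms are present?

Scan the SMILES for O atoms (remember two-letter symbols like Cl and Br are single atoms).
Oxygen count: 1.

1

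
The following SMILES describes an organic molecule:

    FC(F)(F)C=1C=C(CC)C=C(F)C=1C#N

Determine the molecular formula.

Walk through each heavy atom and fill implicit hydrogens from standard valence (C 4, N 3, O 2, S 2, halogen 1):
  atom 1: F (halogen, monovalent) → 0 H
  atom 2: C, bond orders sum to 4 (valence 4) → 0 H
  atom 3: F (halogen, monovalent) → 0 H
  atom 4: F (halogen, monovalent) → 0 H
  atom 5: C, bond orders sum to 4 (valence 4) → 0 H
  atom 6: C, bond orders sum to 3 (valence 4) → 1 H
  atom 7: C, bond orders sum to 4 (valence 4) → 0 H
  atom 8: C, bond orders sum to 2 (valence 4) → 2 H
  atom 9: C, bond orders sum to 1 (valence 4) → 3 H
  atom 10: C, bond orders sum to 3 (valence 4) → 1 H
  atom 11: C, bond orders sum to 4 (valence 4) → 0 H
  atom 12: F (halogen, monovalent) → 0 H
  atom 13: C, bond orders sum to 4 (valence 4) → 0 H
  atom 14: C, bond orders sum to 4 (valence 4) → 0 H
  atom 15: N, bond orders sum to 3 (valence 3) → 0 H
Totals → C:10, H:7, F:4, N:1.

C10H7F4N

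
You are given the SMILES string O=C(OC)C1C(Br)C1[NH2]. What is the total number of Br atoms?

Scan the SMILES for Br atoms (remember two-letter symbols like Cl and Br are single atoms).
Bromine count: 1.

1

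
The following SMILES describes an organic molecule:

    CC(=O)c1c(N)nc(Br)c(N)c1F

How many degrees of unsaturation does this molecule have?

Molecular formula: C7H7BrFN3O.
DoU = (2C + 2 + N − H − X) / 2, where X is the halogen count and O/S are ignored.
    = (2·7 + 2 + 3 − 7 − 2) / 2 = 10 / 2 = 5.

5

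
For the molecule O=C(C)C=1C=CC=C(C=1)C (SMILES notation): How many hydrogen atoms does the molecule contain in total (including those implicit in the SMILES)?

10

Walk through each heavy atom and fill implicit hydrogens from standard valence (C 4, N 3, O 2, S 2, halogen 1):
  atom 1: O, bond orders sum to 2 (valence 2) → 0 H
  atom 2: C, bond orders sum to 4 (valence 4) → 0 H
  atom 3: C, bond orders sum to 1 (valence 4) → 3 H
  atom 4: C, bond orders sum to 4 (valence 4) → 0 H
  atom 5: C, bond orders sum to 3 (valence 4) → 1 H
  atom 6: C, bond orders sum to 3 (valence 4) → 1 H
  atom 7: C, bond orders sum to 3 (valence 4) → 1 H
  atom 8: C, bond orders sum to 4 (valence 4) → 0 H
  atom 9: C, bond orders sum to 3 (valence 4) → 1 H
  atom 10: C, bond orders sum to 1 (valence 4) → 3 H
Total hydrogens: 10.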